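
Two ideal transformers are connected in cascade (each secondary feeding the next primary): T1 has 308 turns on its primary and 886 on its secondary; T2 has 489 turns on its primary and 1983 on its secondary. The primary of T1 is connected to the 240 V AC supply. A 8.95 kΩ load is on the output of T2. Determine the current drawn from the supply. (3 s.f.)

Secondary of T1: V = 240.00 × 886/308 = 690.39 V.
Secondary of T2: V = 690.39 × 1983/489 = 2799.7 V.
I_load = 2799.7/8950 = 0.31281 A, so P_out = 2799.7 × 0.31281 = 875.78 W.
All ideal ⇒ P_in = P_out, so I_supply = 875.78/240 = 3.65 A.

I_supply ≈ 3.65 A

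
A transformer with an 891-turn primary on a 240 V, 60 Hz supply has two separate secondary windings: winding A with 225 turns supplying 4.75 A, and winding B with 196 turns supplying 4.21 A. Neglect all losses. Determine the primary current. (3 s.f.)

V_A = 240 × 225/891 = 60.606 V; V_B = 240 × 196/891 = 52.795 V.
P_out = V_A I_A + V_B I_B = 60.606×4.75 + 52.795×4.21 = 287.88 + 222.27 = 510.14 W.
Ideal ⇒ P_in = P_out, so I_p = P_out/V_p = 510.14/240 = 2.13 A.

I_p ≈ 2.13 A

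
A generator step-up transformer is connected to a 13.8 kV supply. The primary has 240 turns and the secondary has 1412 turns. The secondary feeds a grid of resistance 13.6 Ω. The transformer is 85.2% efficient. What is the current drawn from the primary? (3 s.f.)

I_p ≈ 41200 A

V_s = 13800 × 1412/240 = 81190 V.
I_s = V_s/R = 81190/13.6 = 5969.9 A.
P_out = V_s I_s = 81190 × 5969.9 = 4.8469×10^8 W.
P_in = P_out/η = 4.8469×10^8/0.852 = 5.6889×10^8 W.
I_p = P_in/V_p = 5.6889×10^8/13800 = 41200 A.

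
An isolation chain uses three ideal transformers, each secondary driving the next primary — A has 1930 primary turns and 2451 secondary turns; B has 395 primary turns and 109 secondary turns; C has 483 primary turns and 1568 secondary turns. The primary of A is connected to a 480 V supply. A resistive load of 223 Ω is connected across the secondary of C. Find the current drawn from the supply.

Secondary of A: V = 480.00 × 2451/1930 = 609.58 V.
Secondary of B: V = 609.58 × 109/395 = 168.21 V.
Secondary of C: V = 168.21 × 1568/483 = 546.08 V.
I_load = 546.08/223 = 2.4488 A, so P_out = 546.08 × 2.4488 = 1337.2 W.
All ideal ⇒ P_in = P_out, so I_supply = 1337.2/480 = 2.79 A.

I_supply ≈ 2.79 A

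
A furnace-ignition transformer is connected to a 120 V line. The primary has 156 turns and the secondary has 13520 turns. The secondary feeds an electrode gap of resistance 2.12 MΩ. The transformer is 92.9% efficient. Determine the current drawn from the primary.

I_p ≈ 0.458 A

V_s = 120 × 13520/156 = 10400 V.
I_s = V_s/R = 10400/(2.12×10^6) = 0.0049057 A.
P_out = V_s I_s = 10400 × 0.0049057 = 51.019 W.
P_in = P_out/η = 51.019/0.929 = 54.918 W.
I_p = P_in/V_p = 54.918/120 = 0.458 A.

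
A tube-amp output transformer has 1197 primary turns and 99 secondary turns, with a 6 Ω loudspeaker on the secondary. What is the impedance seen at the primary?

Z_p ≈ 877 Ω

Z_p = (N_p/N_s)² × Z_s = (1197/99)² × 6 = 877 Ω.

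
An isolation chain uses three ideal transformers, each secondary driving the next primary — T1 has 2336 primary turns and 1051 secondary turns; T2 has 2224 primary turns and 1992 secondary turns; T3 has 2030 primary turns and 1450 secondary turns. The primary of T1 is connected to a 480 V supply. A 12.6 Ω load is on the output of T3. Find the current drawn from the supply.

I_supply ≈ 3.16 A

After T1: V = 480.00 × 1051/2336 = 215.96 V.
After T2: V = 215.96 × 1992/2224 = 193.43 V.
After T3: V = 193.43 × 1450/2030 = 138.16 V.
I_load = 138.16/12.6 = 10.965 A, so P_out = 138.16 × 10.965 = 1515.0 W.
All ideal ⇒ P_in = P_out, so I_supply = 1515.0/480 = 3.16 A.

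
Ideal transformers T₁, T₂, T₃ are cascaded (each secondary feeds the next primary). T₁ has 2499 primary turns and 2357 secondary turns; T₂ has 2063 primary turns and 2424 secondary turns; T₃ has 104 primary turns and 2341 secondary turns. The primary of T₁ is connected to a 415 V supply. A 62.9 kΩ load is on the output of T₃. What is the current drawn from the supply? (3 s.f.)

I_supply ≈ 4.11 A

Secondary of T₁: V = 415.00 × 2357/2499 = 391.42 V.
Secondary of T₂: V = 391.42 × 2424/2063 = 459.91 V.
Secondary of T₃: V = 459.91 × 2341/104 = 10352 V.
I_load = 10352/62900 = 0.16459 A, so P_out = 10352 × 0.16459 = 1703.9 W.
All ideal ⇒ P_in = P_out, so I_supply = 1703.9/415 = 4.11 A.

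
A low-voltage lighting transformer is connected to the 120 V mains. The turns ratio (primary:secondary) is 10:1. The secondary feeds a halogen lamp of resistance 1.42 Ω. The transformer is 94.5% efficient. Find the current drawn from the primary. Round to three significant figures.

I_p ≈ 0.894 A

V_s = 120 × 1/10 = 12.000 V.
I_s = V_s/R = 12.000/1.42 = 8.4507 A.
P_out = V_s I_s = 12.000 × 8.4507 = 101.41 W.
P_in = P_out/η = 101.41/0.945 = 107.31 W.
I_p = P_in/V_p = 107.31/120 = 0.894 A.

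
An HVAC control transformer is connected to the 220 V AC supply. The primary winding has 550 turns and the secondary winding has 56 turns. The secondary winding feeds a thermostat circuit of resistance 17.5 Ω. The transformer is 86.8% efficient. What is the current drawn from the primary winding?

V_s = 220 × 56/550 = 22.400 V.
I_s = V_s/R = 22.400/17.5 = 1.2800 A.
P_out = V_s I_s = 22.400 × 1.2800 = 28.672 W.
P_in = P_out/η = 28.672/0.868 = 33.032 W.
I_p = P_in/V_p = 33.032/220 = 0.150 A.

I_p ≈ 0.150 A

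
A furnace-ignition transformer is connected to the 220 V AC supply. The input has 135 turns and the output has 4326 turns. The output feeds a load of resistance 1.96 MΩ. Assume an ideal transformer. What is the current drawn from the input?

I_in ≈ 0.115 A

V_out = V_in × N_out/N_in = 220 × 4326/135 = 7049.8 V.
I_out = V_out/R = 7049.8/(1.96×10^6) = 0.0035968 A.
For an ideal transformer I_in N_in = I_out N_out, so I_in = 0.0035968 × 4326/135 = 0.115 A.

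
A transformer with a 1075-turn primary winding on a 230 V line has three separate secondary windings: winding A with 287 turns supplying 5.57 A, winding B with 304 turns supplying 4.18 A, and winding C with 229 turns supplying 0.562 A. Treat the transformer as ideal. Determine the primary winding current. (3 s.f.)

V_A = 230 × 287/1075 = 61.405 V; V_B = 230 × 304/1075 = 65.042 V; V_C = 230 × 229/1075 = 48.995 V.
P_out = V_A I_A + V_B I_B + V_C I_C = 61.405×5.57 + 65.042×4.18 + 48.995×0.562 = 342.02 + 271.87 + 27.535 = 641.43 W.
Ideal ⇒ P_in = P_out, so I_p = P_out/V_p = 641.43/230 = 2.79 A.

I_p ≈ 2.79 A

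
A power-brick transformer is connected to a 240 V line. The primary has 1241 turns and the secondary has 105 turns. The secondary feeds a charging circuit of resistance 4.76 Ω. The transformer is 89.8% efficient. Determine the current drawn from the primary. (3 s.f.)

I_p ≈ 0.402 A

V_s = 240 × 105/1241 = 20.306 V.
I_s = V_s/R = 20.306/4.76 = 4.2660 A.
P_out = V_s I_s = 20.306 × 4.2660 = 86.626 W.
P_in = P_out/η = 86.626/0.898 = 96.466 W.
I_p = P_in/V_p = 96.466/240 = 0.402 A.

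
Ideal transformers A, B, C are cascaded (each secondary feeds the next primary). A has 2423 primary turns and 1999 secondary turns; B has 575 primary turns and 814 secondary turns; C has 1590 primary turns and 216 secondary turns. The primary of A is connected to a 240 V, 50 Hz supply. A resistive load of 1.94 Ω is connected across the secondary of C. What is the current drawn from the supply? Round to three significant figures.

After A: V = 240.00 × 1999/2423 = 198.00 V.
After B: V = 198.00 × 814/575 = 280.30 V.
After C: V = 280.30 × 216/1590 = 38.079 V.
I_load = 38.079/1.94 = 19.628 A, so P_out = 38.079 × 19.628 = 747.42 W.
All ideal ⇒ P_in = P_out, so I_supply = 747.42/240 = 3.11 A.

I_supply ≈ 3.11 A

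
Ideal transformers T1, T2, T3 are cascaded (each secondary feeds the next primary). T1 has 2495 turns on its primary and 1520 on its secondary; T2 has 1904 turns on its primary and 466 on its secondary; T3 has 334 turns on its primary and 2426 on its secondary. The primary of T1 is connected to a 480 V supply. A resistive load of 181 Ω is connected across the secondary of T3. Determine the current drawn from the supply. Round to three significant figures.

Secondary of T1: V = 480.00 × 1520/2495 = 292.42 V.
Secondary of T2: V = 292.42 × 466/1904 = 71.570 V.
Secondary of T3: V = 71.570 × 2426/334 = 519.85 V.
I_load = 519.85/181 = 2.8721 A, so P_out = 519.85 × 2.8721 = 1493.1 W.
All ideal ⇒ P_in = P_out, so I_supply = 1493.1/480 = 3.11 A.

I_supply ≈ 3.11 A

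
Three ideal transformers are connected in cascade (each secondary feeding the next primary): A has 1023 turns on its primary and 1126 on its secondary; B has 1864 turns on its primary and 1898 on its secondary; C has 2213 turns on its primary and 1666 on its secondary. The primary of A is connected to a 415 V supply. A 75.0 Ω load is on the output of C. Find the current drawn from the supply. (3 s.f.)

Secondary of A: V = 415.00 × 1126/1023 = 456.78 V.
Secondary of B: V = 456.78 × 1898/1864 = 465.12 V.
Secondary of C: V = 465.12 × 1666/2213 = 350.15 V.
I_load = 350.15/75.0 = 4.6687 A, so P_out = 350.15 × 4.6687 = 1634.7 W.
All ideal ⇒ P_in = P_out, so I_supply = 1634.7/415 = 3.94 A.

I_supply ≈ 3.94 A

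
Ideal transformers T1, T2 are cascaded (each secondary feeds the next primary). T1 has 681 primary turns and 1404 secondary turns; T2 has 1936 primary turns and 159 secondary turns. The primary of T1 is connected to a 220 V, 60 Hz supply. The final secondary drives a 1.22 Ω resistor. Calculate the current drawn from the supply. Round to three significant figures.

I_supply ≈ 5.17 A

After T1: V = 220.00 × 1404/681 = 453.57 V.
After T2: V = 453.57 × 159/1936 = 37.251 V.
I_load = 37.251/1.22 = 30.533 A, so P_out = 37.251 × 30.533 = 1137.4 W.
All ideal ⇒ P_in = P_out, so I_supply = 1137.4/220 = 5.17 A.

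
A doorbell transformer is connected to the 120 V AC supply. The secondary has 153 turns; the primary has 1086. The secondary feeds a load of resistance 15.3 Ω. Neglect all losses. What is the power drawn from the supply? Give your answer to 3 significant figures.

V_s = V_p × N_s/N_p = 120 × 153/1086 = 16.906 V.
I_s = V_s/R = 16.906/15.3 = 1.1050 A.
I_p = I_s × N_s/N_p = 1.1050 × 153/1086 = 0.15567 A.
P = V_p I_p = 120 × 0.15567 = 18.7 W.

P ≈ 18.7 W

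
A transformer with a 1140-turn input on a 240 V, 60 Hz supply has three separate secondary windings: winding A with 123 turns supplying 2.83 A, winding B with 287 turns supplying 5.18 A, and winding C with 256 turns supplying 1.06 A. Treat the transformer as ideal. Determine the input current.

I_in ≈ 1.85 A

V_A = 240 × 123/1140 = 25.895 V; V_B = 240 × 287/1140 = 60.421 V; V_C = 240 × 256/1140 = 53.895 V.
P_out = V_A I_A + V_B I_B + V_C I_C = 25.895×2.83 + 60.421×5.18 + 53.895×1.06 = 73.282 + 312.98 + 57.128 = 443.39 W.
Ideal ⇒ P_in = P_out, so I_in = P_out/V_in = 443.39/240 = 1.85 A.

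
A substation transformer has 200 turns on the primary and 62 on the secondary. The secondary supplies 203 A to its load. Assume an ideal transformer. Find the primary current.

I_p ≈ 62.9 A

For an ideal transformer I_p/I_s = N_s/N_p, so I_p = 203 × 62/200 = 62.9 A.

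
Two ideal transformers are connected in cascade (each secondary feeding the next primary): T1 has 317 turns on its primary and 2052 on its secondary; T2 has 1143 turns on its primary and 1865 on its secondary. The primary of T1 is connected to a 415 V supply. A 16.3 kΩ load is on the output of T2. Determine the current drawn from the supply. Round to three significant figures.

After T1: V = 415.00 × 2052/317 = 2686.4 V.
After T2: V = 2686.4 × 1865/1143 = 4383.3 V.
I_load = 4383.3/16300 = 0.26891 A, so P_out = 4383.3 × 0.26891 = 1178.7 W.
All ideal ⇒ P_in = P_out, so I_supply = 1178.7/415 = 2.84 A.

I_supply ≈ 2.84 A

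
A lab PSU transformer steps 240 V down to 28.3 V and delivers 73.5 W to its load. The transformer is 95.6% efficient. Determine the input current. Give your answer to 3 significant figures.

P_in = P_out/η = 73.5/0.956 = 76.883 W.
I_in = P_in/V_in = 76.883/240 = 0.320 A.

I_in ≈ 0.320 A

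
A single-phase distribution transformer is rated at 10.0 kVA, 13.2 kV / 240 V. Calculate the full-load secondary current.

I_s = S/V_s = 10000/240 = 41.7 A.

I_s ≈ 41.7 A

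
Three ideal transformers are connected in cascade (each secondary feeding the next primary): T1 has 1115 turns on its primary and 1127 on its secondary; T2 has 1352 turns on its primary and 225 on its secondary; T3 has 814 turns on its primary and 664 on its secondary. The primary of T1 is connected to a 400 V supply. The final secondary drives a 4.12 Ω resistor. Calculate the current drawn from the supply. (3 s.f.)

I_supply ≈ 1.83 A

Secondary of T1: V = 400.00 × 1127/1115 = 404.30 V.
Secondary of T2: V = 404.30 × 225/1352 = 67.284 V.
Secondary of T3: V = 67.284 × 664/814 = 54.886 V.
I_load = 54.886/4.12 = 13.322 A, so P_out = 54.886 × 13.322 = 731.17 W.
All ideal ⇒ P_in = P_out, so I_supply = 731.17/400 = 1.83 A.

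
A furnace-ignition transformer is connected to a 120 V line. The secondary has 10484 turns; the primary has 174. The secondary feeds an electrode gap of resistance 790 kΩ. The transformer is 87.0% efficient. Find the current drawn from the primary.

I_p ≈ 0.634 A

V_s = 120 × 10484/174 = 7230.3 V.
I_s = V_s/R = 7230.3/790000 = 0.0091523 A.
P_out = V_s I_s = 7230.3 × 0.0091523 = 66.175 W.
P_in = P_out/η = 66.175/0.870 = 76.063 W.
I_p = P_in/V_p = 76.063/120 = 0.634 A.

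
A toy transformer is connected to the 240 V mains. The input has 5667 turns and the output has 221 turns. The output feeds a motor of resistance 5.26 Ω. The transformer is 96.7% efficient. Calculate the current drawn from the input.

V_out = 240 × 221/5667 = 9.3594 V.
I_out = V_out/R = 9.3594/5.26 = 1.7794 A.
P_out = V_out I_out = 9.3594 × 1.7794 = 16.654 W.
P_in = P_out/η = 16.654/0.967 = 17.222 W.
I_in = P_in/V_in = 17.222/240 = 0.0718 A.

I_in ≈ 0.0718 A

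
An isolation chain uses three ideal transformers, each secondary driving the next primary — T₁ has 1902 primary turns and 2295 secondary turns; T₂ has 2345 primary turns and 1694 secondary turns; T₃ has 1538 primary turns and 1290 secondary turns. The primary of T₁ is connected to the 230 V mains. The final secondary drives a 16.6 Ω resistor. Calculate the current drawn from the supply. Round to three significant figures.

I_supply ≈ 7.41 A

After T₁: V = 230.00 × 2295/1902 = 277.52 V.
After T₂: V = 277.52 × 1694/2345 = 200.48 V.
After T₃: V = 200.48 × 1290/1538 = 168.15 V.
I_load = 168.15/16.6 = 10.130 A, so P_out = 168.15 × 10.130 = 1703.3 W.
All ideal ⇒ P_in = P_out, so I_supply = 1703.3/230 = 7.41 A.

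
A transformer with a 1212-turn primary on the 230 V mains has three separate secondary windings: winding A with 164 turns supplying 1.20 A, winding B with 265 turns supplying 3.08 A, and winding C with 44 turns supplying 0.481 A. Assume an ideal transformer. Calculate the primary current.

I_p ≈ 0.853 A

V_A = 230 × 164/1212 = 31.122 V; V_B = 230 × 265/1212 = 50.289 V; V_C = 230 × 44/1212 = 8.3498 V.
P_out = V_A I_A + V_B I_B + V_C I_C = 31.122×1.20 + 50.289×3.08 + 8.3498×0.481 = 37.347 + 154.89 + 4.0163 = 196.25 W.
Ideal ⇒ P_in = P_out, so I_p = P_out/V_p = 196.25/230 = 0.853 A.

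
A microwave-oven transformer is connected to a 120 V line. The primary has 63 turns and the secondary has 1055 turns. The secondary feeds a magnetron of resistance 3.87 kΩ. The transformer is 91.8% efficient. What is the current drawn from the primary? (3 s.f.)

I_p ≈ 9.47 A

V_s = 120 × 1055/63 = 2009.5 V.
I_s = V_s/R = 2009.5/3870 = 0.51926 A.
P_out = V_s I_s = 2009.5 × 0.51926 = 1043.5 W.
P_in = P_out/η = 1043.5/0.918 = 1136.7 W.
I_p = P_in/V_p = 1136.7/120 = 9.47 A.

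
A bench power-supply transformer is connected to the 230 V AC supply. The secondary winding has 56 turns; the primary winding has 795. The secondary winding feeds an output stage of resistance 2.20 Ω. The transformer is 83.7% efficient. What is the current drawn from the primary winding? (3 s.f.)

I_p ≈ 0.620 A

V_s = 230 × 56/795 = 16.201 V.
I_s = V_s/R = 16.201/2.20 = 7.3642 A.
P_out = V_s I_s = 16.201 × 7.3642 = 119.31 W.
P_in = P_out/η = 119.31/0.837 = 142.54 W.
I_p = P_in/V_p = 142.54/230 = 0.620 A.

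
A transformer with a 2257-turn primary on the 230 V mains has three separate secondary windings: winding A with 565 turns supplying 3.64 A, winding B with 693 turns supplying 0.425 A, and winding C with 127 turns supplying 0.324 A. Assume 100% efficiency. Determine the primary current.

V_A = 230 × 565/2257 = 57.576 V; V_B = 230 × 693/2257 = 70.620 V; V_C = 230 × 127/2257 = 12.942 V.
P_out = V_A I_A + V_B I_B + V_C I_C = 57.576×3.64 + 70.620×0.425 + 12.942×0.324 = 209.58 + 30.014 + 4.1932 = 243.79 W.
Ideal ⇒ P_in = P_out, so I_p = P_out/V_p = 243.79/230 = 1.06 A.

I_p ≈ 1.06 A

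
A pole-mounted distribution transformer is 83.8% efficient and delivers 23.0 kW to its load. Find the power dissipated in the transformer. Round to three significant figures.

P_in = P_out/η = 23000/0.838 = 27446.3 W.
P_loss = P_in − P_out = 27446.3 − 23000 = 4450 W.

P_loss ≈ 4450 W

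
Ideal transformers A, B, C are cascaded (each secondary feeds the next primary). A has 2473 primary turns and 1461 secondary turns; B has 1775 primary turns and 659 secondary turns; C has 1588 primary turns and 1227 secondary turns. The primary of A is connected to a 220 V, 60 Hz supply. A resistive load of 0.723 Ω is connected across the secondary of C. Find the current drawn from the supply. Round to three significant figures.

I_supply ≈ 8.74 A

After A: V = 220.00 × 1461/2473 = 129.97 V.
After B: V = 129.97 × 659/1775 = 48.254 V.
After C: V = 48.254 × 1227/1588 = 37.285 V.
I_load = 37.285/0.723 = 51.569 A, so P_out = 37.285 × 51.569 = 1922.7 W.
All ideal ⇒ P_in = P_out, so I_supply = 1922.7/220 = 8.74 A.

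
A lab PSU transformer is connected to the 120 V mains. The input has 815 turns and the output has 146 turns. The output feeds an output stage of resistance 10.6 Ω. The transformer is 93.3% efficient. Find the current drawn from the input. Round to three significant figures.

I_in ≈ 0.389 A

V_out = 120 × 146/815 = 21.497 V.
I_out = V_out/R = 21.497/10.6 = 2.0280 A.
P_out = V_out I_out = 21.497 × 2.0280 = 43.596 W.
P_in = P_out/η = 43.596/0.933 = 46.727 W.
I_in = P_in/V_in = 46.727/120 = 0.389 A.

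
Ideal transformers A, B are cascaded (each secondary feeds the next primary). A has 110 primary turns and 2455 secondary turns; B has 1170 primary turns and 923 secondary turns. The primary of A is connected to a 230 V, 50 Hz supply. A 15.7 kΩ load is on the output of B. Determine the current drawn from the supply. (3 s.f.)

I_supply ≈ 4.54 A

After A: V = 230.00 × 2455/110 = 5133.2 V.
After B: V = 5133.2 × 923/1170 = 4049.5 V.
I_load = 4049.5/15700 = 0.25793 A, so P_out = 4049.5 × 0.25793 = 1044.5 W.
All ideal ⇒ P_in = P_out, so I_supply = 1044.5/230 = 4.54 A.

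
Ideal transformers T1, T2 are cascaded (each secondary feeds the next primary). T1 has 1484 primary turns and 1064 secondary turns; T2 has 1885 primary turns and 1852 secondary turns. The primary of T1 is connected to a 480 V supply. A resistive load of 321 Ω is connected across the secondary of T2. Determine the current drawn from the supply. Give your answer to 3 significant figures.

I_supply ≈ 0.742 A

Secondary of T1: V = 480.00 × 1064/1484 = 344.15 V.
Secondary of T2: V = 344.15 × 1852/1885 = 338.13 V.
I_load = 338.13/321 = 1.0534 A, so P_out = 338.13 × 1.0534 = 356.17 W.
All ideal ⇒ P_in = P_out, so I_supply = 356.17/480 = 0.742 A.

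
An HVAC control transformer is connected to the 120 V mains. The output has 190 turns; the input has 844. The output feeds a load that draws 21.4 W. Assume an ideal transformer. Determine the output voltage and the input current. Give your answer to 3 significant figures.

V_out ≈ 27.0 V, I_in ≈ 0.178 A

V_out = V_in × N_out/N_in = 120 × 190/844 = 27.014 V.
I_out = P/V_out = 21.4/27.014 = 0.79218 A.
I_in = I_out × N_out/N_in = 0.79218 × 190/844 = 0.178 A.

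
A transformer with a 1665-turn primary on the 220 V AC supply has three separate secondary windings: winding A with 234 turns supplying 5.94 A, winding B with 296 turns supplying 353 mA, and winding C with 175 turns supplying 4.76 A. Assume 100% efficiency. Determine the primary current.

V_A = 220 × 234/1665 = 30.919 V; V_B = 220 × 296/1665 = 39.111 V; V_C = 220 × 175/1665 = 23.123 V.
P_out = V_A I_A + V_B I_B + V_C I_C = 30.919×5.94 + 39.111×0.353 + 23.123×4.76 = 183.66 + 13.806 + 110.07 = 307.53 W.
Ideal ⇒ P_in = P_out, so I_p = P_out/V_p = 307.53/220 = 1.40 A.

I_p ≈ 1.40 A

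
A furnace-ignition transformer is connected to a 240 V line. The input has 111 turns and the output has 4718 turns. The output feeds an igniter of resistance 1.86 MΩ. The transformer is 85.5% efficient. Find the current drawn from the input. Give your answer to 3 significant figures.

V_out = 240 × 4718/111 = 10201 V.
I_out = V_out/R = 10201/(1.86×10^6) = 0.0054845 A.
P_out = V_out I_out = 10201 × 0.0054845 = 55.947 W.
P_in = P_out/η = 55.947/0.855 = 65.435 W.
I_in = P_in/V_in = 65.435/240 = 0.273 A.

I_in ≈ 0.273 A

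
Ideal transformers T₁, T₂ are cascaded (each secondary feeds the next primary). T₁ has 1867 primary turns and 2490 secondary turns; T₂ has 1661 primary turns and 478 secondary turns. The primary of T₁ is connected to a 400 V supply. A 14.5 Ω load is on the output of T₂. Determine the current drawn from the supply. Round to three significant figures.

I_supply ≈ 4.06 A

After T₁: V = 400.00 × 2490/1867 = 533.48 V.
After T₂: V = 533.48 × 478/1661 = 153.52 V.
I_load = 153.52/14.5 = 10.588 A, so P_out = 153.52 × 10.588 = 1625.5 W.
All ideal ⇒ P_in = P_out, so I_supply = 1625.5/400 = 4.06 A.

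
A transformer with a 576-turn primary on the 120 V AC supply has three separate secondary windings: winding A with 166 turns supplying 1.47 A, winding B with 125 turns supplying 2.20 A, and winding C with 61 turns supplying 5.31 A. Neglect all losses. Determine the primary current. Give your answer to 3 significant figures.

V_A = 120 × 166/576 = 34.583 V; V_B = 120 × 125/576 = 26.042 V; V_C = 120 × 61/576 = 12.708 V.
P_out = V_A I_A + V_B I_B + V_C I_C = 34.583×1.47 + 26.042×2.20 + 12.708×5.31 = 50.838 + 57.292 + 67.481 = 175.61 W.
Ideal ⇒ P_in = P_out, so I_p = P_out/V_p = 175.61/120 = 1.46 A.

I_p ≈ 1.46 A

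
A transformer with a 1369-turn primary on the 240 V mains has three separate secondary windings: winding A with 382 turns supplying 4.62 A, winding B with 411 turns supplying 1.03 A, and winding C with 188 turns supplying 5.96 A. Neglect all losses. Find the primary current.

I_p ≈ 2.42 A

V_A = 240 × 382/1369 = 66.969 V; V_B = 240 × 411/1369 = 72.053 V; V_C = 240 × 188/1369 = 32.958 V.
P_out = V_A I_A + V_B I_B + V_C I_C = 66.969×4.62 + 72.053×1.03 + 32.958×5.96 = 309.39 + 74.214 + 196.43 = 580.04 W.
Ideal ⇒ P_in = P_out, so I_p = P_out/V_p = 580.04/240 = 2.42 A.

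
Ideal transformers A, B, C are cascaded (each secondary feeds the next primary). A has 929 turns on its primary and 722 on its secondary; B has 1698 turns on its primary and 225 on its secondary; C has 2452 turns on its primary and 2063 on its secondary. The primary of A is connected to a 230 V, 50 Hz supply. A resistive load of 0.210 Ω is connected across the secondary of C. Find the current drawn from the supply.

Secondary of A: V = 230.00 × 722/929 = 178.75 V.
Secondary of B: V = 178.75 × 225/1698 = 23.686 V.
Secondary of C: V = 23.686 × 2063/2452 = 19.928 V.
I_load = 19.928/0.210 = 94.897 A, so P_out = 19.928 × 94.897 = 1891.2 W.
All ideal ⇒ P_in = P_out, so I_supply = 1891.2/230 = 8.22 A.

I_supply ≈ 8.22 A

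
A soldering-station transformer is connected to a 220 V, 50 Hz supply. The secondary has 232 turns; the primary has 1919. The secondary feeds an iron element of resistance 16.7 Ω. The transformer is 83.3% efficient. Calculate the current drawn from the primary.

I_p ≈ 0.231 A

V_s = 220 × 232/1919 = 26.597 V.
I_s = V_s/R = 26.597/16.7 = 1.5926 A.
P_out = V_s I_s = 26.597 × 1.5926 = 42.360 W.
P_in = P_out/η = 42.360/0.833 = 50.852 W.
I_p = P_in/V_p = 50.852/220 = 0.231 A.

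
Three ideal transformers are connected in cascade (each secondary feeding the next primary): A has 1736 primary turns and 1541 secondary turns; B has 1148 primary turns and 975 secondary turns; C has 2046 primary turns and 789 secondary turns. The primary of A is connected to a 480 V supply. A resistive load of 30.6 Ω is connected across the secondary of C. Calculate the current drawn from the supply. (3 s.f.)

I_supply ≈ 1.33 A

After A: V = 480.00 × 1541/1736 = 426.08 V.
After B: V = 426.08 × 975/1148 = 361.87 V.
After C: V = 361.87 × 789/2046 = 139.55 V.
I_load = 139.55/30.6 = 4.5604 A, so P_out = 139.55 × 4.5604 = 636.41 W.
All ideal ⇒ P_in = P_out, so I_supply = 636.41/480 = 1.33 A.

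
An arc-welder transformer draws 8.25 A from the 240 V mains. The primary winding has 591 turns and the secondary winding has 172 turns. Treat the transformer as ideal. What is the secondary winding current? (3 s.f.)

I_s/I_p = N_p/N_s, so I_s = 8.25 × 591/172 = 28.3 A.

I_s ≈ 28.3 A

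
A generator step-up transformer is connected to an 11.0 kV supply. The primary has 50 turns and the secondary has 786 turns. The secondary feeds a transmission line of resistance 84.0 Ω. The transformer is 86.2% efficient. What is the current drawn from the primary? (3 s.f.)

V_s = 11000 × 786/50 = 172920 V.
I_s = V_s/R = 172920/84.0 = 2058.6 A.
P_out = V_s I_s = 172920 × 2058.6 = 3.5597×10^8 W.
P_in = P_out/η = 3.5597×10^8/0.862 = 4.1296×10^8 W.
I_p = P_in/V_p = 4.1296×10^8/11000 = 37500 A.

I_p ≈ 37500 A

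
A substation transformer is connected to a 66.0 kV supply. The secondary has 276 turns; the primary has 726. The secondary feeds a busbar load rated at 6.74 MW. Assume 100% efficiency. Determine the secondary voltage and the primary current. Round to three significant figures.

V_s = V_p × N_s/N_p = 66000 × 276/726 = 25091 V.
I_s = P/V_s = 6.74×10^6/25091 = 268.62 A.
I_p = I_s × N_s/N_p = 268.62 × 276/726 = 102 A.

V_s ≈ 25100 V, I_p ≈ 102 A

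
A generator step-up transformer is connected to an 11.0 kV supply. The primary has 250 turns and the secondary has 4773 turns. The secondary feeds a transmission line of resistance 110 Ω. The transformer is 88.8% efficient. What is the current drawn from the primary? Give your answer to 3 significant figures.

I_p ≈ 41000 A

V_s = 11000 × 4773/250 = 210010 V.
I_s = V_s/R = 210010/110 = 1909.2 A.
P_out = V_s I_s = 210010 × 1909.2 = 4.0095×10^8 W.
P_in = P_out/η = 4.0095×10^8/0.888 = 4.5153×10^8 W.
I_p = P_in/V_p = 4.5153×10^8/11000 = 41000 A.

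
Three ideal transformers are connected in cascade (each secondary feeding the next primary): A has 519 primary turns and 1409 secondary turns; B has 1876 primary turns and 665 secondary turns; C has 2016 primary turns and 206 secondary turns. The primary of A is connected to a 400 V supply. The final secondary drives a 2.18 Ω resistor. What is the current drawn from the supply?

I_supply ≈ 1.77 A

Secondary of A: V = 400.00 × 1409/519 = 1085.9 V.
Secondary of B: V = 1085.9 × 665/1876 = 384.94 V.
Secondary of C: V = 384.94 × 206/2016 = 39.334 V.
I_load = 39.334/2.18 = 18.043 A, so P_out = 39.334 × 18.043 = 709.71 W.
All ideal ⇒ P_in = P_out, so I_supply = 709.71/400 = 1.77 A.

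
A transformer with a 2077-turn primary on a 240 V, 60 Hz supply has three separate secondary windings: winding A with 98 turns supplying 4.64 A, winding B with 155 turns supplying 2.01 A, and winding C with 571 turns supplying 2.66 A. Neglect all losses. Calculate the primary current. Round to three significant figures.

V_A = 240 × 98/2077 = 11.324 V; V_B = 240 × 155/2077 = 17.910 V; V_C = 240 × 571/2077 = 65.980 V.
P_out = V_A I_A + V_B I_B + V_C I_C = 11.324×4.64 + 17.910×2.01 + 65.980×2.66 = 52.543 + 36.000 + 175.51 = 264.05 W.
Ideal ⇒ P_in = P_out, so I_p = P_out/V_p = 264.05/240 = 1.10 A.

I_p ≈ 1.10 A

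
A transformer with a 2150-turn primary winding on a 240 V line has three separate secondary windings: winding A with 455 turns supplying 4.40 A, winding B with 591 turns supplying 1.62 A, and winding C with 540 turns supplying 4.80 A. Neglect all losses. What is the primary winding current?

V_A = 240 × 455/2150 = 50.791 V; V_B = 240 × 591/2150 = 65.972 V; V_C = 240 × 540/2150 = 60.279 V.
P_out = V_A I_A + V_B I_B + V_C I_C = 50.791×4.40 + 65.972×1.62 + 60.279×4.80 = 223.48 + 106.87 + 289.34 = 619.69 W.
Ideal ⇒ P_in = P_out, so I_p = P_out/V_p = 619.69/240 = 2.58 A.

I_p ≈ 2.58 A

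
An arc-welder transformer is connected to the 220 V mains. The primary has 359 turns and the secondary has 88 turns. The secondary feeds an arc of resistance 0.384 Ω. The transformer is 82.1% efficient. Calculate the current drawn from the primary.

V_s = 220 × 88/359 = 53.928 V.
I_s = V_s/R = 53.928/0.384 = 140.44 A.
P_out = V_s I_s = 53.928 × 140.44 = 7573.4 W.
P_in = P_out/η = 7573.4/0.821 = 9224.6 W.
I_p = P_in/V_p = 9224.6/220 = 41.9 A.

I_p ≈ 41.9 A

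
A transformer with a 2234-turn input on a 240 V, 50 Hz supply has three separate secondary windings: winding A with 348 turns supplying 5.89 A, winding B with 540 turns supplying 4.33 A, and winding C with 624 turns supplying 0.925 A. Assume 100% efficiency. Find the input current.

I_in ≈ 2.22 A

V_A = 240 × 348/2234 = 37.386 V; V_B = 240 × 540/2234 = 58.013 V; V_C = 240 × 624/2234 = 67.037 V.
P_out = V_A I_A + V_B I_B + V_C I_C = 37.386×5.89 + 58.013×4.33 + 67.037×0.925 = 220.20 + 251.19 + 62.009 = 533.41 W.
Ideal ⇒ P_in = P_out, so I_in = P_out/V_in = 533.41/240 = 2.22 A.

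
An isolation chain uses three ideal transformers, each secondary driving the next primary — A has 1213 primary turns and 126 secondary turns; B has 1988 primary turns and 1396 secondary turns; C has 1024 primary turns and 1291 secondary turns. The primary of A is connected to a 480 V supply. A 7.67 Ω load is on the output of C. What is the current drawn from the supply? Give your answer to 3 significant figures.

I_supply ≈ 0.529 A

Secondary of A: V = 480.00 × 126/1213 = 49.860 V.
Secondary of B: V = 49.860 × 1396/1988 = 35.012 V.
Secondary of C: V = 35.012 × 1291/1024 = 44.141 V.
I_load = 44.141/7.67 = 5.7551 A, so P_out = 44.141 × 5.7551 = 254.04 W.
All ideal ⇒ P_in = P_out, so I_supply = 254.04/480 = 0.529 A.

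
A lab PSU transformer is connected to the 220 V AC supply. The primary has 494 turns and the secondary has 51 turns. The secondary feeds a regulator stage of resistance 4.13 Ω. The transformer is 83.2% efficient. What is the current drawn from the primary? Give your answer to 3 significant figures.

I_p ≈ 0.682 A

V_s = 220 × 51/494 = 22.713 V.
I_s = V_s/R = 22.713/4.13 = 5.4994 A.
P_out = V_s I_s = 22.713 × 5.4994 = 124.91 W.
P_in = P_out/η = 124.91/0.832 = 150.13 W.
I_p = P_in/V_p = 150.13/220 = 0.682 A.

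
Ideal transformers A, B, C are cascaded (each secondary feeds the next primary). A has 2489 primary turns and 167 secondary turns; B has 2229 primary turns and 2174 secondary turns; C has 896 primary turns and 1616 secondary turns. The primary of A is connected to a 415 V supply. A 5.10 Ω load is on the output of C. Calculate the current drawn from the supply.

I_supply ≈ 1.13 A

After A: V = 415.00 × 167/2489 = 27.845 V.
After B: V = 27.845 × 2174/2229 = 27.157 V.
After C: V = 27.157 × 1616/896 = 48.980 V.
I_load = 48.980/5.10 = 9.6040 A, so P_out = 48.980 × 9.6040 = 470.41 W.
All ideal ⇒ P_in = P_out, so I_supply = 470.41/415 = 1.13 A.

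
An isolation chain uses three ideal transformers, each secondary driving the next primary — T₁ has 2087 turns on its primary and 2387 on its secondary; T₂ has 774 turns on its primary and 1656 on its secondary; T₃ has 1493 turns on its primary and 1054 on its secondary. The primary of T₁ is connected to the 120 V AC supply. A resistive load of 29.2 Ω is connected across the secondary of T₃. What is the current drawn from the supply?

Secondary of T₁: V = 120.00 × 2387/2087 = 137.25 V.
Secondary of T₂: V = 137.25 × 1656/774 = 293.65 V.
Secondary of T₃: V = 293.65 × 1054/1493 = 207.31 V.
I_load = 207.31/29.2 = 7.0995 A, so P_out = 207.31 × 7.0995 = 1471.8 W.
All ideal ⇒ P_in = P_out, so I_supply = 1471.8/120 = 12.3 A.

I_supply ≈ 12.3 A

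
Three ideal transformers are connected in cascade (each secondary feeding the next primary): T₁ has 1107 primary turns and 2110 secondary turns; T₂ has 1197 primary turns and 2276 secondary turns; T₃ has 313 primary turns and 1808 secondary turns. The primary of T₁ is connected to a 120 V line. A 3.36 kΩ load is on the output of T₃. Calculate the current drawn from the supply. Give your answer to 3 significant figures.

Secondary of T₁: V = 120.00 × 2110/1107 = 228.73 V.
Secondary of T₂: V = 228.73 × 2276/1197 = 434.90 V.
Secondary of T₃: V = 434.90 × 1808/313 = 2512.2 V.
I_load = 2512.2/3360 = 0.74767 A, so P_out = 2512.2 × 0.74767 = 1878.3 W.
All ideal ⇒ P_in = P_out, so I_supply = 1878.3/120 = 15.7 A.

I_supply ≈ 15.7 A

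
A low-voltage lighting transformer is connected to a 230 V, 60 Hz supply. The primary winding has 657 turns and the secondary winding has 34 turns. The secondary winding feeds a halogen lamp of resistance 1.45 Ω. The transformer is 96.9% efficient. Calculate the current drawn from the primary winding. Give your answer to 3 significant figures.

I_p ≈ 0.438 A

V_s = 230 × 34/657 = 11.903 V.
I_s = V_s/R = 11.903/1.45 = 8.2087 A.
P_out = V_s I_s = 11.903 × 8.2087 = 97.705 W.
P_in = P_out/η = 97.705/0.969 = 100.83 W.
I_p = P_in/V_p = 100.83/230 = 0.438 A.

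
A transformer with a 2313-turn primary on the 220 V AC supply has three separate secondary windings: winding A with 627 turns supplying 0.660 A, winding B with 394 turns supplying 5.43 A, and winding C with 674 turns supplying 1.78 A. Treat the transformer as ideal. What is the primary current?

I_p ≈ 1.62 A

V_A = 220 × 627/2313 = 59.637 V; V_B = 220 × 394/2313 = 37.475 V; V_C = 220 × 674/2313 = 64.107 V.
P_out = V_A I_A + V_B I_B + V_C I_C = 59.637×0.660 + 37.475×5.43 + 64.107×1.78 = 39.360 + 203.49 + 114.11 = 356.96 W.
Ideal ⇒ P_in = P_out, so I_p = P_out/V_p = 356.96/220 = 1.62 A.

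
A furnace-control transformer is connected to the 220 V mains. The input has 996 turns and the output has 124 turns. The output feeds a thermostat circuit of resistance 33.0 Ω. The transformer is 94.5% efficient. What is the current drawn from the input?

V_out = 220 × 124/996 = 27.390 V.
I_out = V_out/R = 27.390/33.0 = 0.82999 A.
P_out = V_out I_out = 27.390 × 0.82999 = 22.733 W.
P_in = P_out/η = 22.733/0.945 = 24.056 W.
I_in = P_in/V_in = 24.056/220 = 0.109 A.

I_in ≈ 0.109 A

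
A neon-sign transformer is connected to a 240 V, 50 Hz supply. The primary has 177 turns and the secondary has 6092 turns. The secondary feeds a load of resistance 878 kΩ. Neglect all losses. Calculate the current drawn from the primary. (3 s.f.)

I_p ≈ 0.324 A

V_s = V_p × N_s/N_p = 240 × 6092/177 = 8260.3 V.
I_s = V_s/R = 8260.3/878000 = 0.0094081 A.
For an ideal transformer I_p N_p = I_s N_s, so I_p = 0.0094081 × 6092/177 = 0.324 A.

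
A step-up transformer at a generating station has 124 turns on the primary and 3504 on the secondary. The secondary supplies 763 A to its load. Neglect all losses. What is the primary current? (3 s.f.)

I_p ≈ 21600 A

For an ideal transformer I_p/I_s = N_s/N_p, so I_p = 763 × 3504/124 = 21600 A.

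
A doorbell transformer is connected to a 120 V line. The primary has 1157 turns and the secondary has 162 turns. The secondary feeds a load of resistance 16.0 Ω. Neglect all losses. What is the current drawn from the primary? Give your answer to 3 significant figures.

V_s = V_p × N_s/N_p = 120 × 162/1157 = 16.802 V.
I_s = V_s/R = 16.802/16.0 = 1.0501 A.
For an ideal transformer I_p N_p = I_s N_s, so I_p = 1.0501 × 162/1157 = 0.147 A.

I_p ≈ 0.147 A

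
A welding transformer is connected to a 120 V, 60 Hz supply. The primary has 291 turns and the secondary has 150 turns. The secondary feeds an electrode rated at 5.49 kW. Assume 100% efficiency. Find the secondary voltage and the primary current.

V_s = V_p × N_s/N_p = 120 × 150/291 = 61.856 V.
I_s = P/V_s = 5490/61.856 = 88.755 A.
I_p = I_s × N_s/N_p = 88.755 × 150/291 = 45.8 A.

V_s ≈ 61.9 V, I_p ≈ 45.8 A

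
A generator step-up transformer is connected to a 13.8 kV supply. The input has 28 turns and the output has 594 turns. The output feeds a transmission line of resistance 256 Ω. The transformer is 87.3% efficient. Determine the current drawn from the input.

V_out = 13800 × 594/28 = 292760 V.
I_out = V_out/R = 292760/256 = 1143.6 A.
P_out = V_out I_out = 292760 × 1143.6 = 3.3479×10^8 W.
P_in = P_out/η = 3.3479×10^8/0.873 = 3.8350×10^8 W.
I_in = P_in/V_in = 3.8350×10^8/13800 = 27800 A.

I_in ≈ 27800 A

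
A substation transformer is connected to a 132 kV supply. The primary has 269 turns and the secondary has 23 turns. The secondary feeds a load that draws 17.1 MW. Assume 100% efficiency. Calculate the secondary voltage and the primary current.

V_s = V_p × N_s/N_p = 132000 × 23/269 = 11286 V.
I_s = P/V_s = 1.71×10^7/11286 = 1515.1 A.
I_p = I_s × N_s/N_p = 1515.1 × 23/269 = 130 A.

V_s ≈ 11300 V, I_p ≈ 130 A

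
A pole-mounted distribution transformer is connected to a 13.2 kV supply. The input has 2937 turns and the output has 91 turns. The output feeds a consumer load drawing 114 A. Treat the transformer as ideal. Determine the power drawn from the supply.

I_in = I_out × N_out/N_in = 114 × 91/2937 = 3.5322 A.
P = V_in I_in = 13200 × 3.5322 = 46600 W.

P ≈ 46600 W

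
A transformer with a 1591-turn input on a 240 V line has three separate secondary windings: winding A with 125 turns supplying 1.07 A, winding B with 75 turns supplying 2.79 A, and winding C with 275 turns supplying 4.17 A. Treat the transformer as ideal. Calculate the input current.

V_A = 240 × 125/1591 = 18.856 V; V_B = 240 × 75/1591 = 11.314 V; V_C = 240 × 275/1591 = 41.483 V.
P_out = V_A I_A + V_B I_B + V_C I_C = 18.856×1.07 + 11.314×2.79 + 41.483×4.17 = 20.176 + 31.565 + 172.99 = 224.73 W.
Ideal ⇒ P_in = P_out, so I_in = P_out/V_in = 224.73/240 = 0.936 A.

I_in ≈ 0.936 A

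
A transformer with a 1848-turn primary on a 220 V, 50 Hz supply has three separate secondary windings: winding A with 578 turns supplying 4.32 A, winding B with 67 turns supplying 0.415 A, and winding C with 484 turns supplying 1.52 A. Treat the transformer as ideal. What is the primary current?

I_p ≈ 1.76 A

V_A = 220 × 578/1848 = 68.810 V; V_B = 220 × 67/1848 = 7.9762 V; V_C = 220 × 484/1848 = 57.619 V.
P_out = V_A I_A + V_B I_B + V_C I_C = 68.810×4.32 + 7.9762×0.415 + 57.619×1.52 = 297.26 + 3.3101 + 87.581 = 388.15 W.
Ideal ⇒ P_in = P_out, so I_p = P_out/V_p = 388.15/220 = 1.76 A.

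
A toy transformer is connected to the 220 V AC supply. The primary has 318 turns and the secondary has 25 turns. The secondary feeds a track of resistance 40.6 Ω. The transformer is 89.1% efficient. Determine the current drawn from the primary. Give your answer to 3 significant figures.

I_p ≈ 0.0376 A

V_s = 220 × 25/318 = 17.296 V.
I_s = V_s/R = 17.296/40.6 = 0.42600 A.
P_out = V_s I_s = 17.296 × 0.42600 = 7.3679 W.
P_in = P_out/η = 7.3679/0.891 = 8.2693 W.
I_p = P_in/V_p = 8.2693/220 = 0.0376 A.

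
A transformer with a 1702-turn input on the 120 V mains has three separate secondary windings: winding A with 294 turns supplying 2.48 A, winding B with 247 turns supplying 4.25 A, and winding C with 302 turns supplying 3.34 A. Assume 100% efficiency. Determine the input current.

I_in ≈ 1.64 A

V_A = 120 × 294/1702 = 20.729 V; V_B = 120 × 247/1702 = 17.415 V; V_C = 120 × 302/1702 = 21.293 V.
P_out = V_A I_A + V_B I_B + V_C I_C = 20.729×2.48 + 17.415×4.25 + 21.293×3.34 = 51.407 + 74.013 + 71.117 = 196.54 W.
Ideal ⇒ P_in = P_out, so I_in = P_out/V_in = 196.54/120 = 1.64 A.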